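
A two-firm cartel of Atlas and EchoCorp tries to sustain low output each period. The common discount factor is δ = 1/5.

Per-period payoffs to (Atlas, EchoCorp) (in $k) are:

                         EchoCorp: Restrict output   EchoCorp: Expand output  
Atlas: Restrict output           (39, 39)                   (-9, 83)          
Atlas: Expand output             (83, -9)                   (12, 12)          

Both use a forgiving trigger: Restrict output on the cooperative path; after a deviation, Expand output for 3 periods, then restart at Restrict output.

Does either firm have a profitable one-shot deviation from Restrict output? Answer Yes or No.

Yes

A one-shot deviation gives 83 now, then 12 for 3 periods, then back to 39.
Gain from deviating: (83−39) today; loss: (39−12) in each of the next 3 periods.
No-deviation condition: (39−12)(δ+…+δ^3) ≥ 83−39, i.e. δ+…+δ^3 ≥ 44/27.
At δ = 1/5: δ+…+δ^3 = 0.2480 < 1.6296.
So cooperation is not sustainable.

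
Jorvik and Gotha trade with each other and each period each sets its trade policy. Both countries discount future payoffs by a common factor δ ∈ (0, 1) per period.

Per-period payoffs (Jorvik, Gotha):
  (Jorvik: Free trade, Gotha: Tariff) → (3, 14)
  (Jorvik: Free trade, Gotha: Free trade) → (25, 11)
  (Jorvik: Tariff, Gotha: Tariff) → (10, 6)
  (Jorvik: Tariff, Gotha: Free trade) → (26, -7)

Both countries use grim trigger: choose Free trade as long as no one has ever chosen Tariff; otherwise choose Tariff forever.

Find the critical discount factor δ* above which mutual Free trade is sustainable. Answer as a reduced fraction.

Jorvik: cooperation gives 25 each period; deviation gives 26 once then 10 forever.
  25/(1−δ) ≥ 26 + 10δ/(1−δ) ⇒ δ ≥ 1/16.
Gotha: cooperation gives 11 each period; deviation gives 14 once then 6 forever.
  δ ≥ 3/8.
Both must hold, so the binding constraint is Gotha's: δ ≥ 3/8.

3/8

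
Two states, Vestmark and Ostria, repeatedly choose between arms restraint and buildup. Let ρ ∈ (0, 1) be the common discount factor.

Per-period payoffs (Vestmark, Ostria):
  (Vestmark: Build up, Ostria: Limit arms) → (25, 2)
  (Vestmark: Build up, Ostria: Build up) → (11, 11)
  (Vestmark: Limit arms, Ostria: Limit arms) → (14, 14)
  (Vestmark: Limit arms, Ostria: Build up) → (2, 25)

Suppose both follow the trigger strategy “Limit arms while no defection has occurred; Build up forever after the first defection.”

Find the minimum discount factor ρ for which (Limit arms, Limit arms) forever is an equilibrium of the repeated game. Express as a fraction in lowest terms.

Under grim trigger the critical discount factor is (T−C)/(T−P) with T = 25, C = 14, P = 11.
ρ* = (25−14)/(25−11) = 11/14.

11/14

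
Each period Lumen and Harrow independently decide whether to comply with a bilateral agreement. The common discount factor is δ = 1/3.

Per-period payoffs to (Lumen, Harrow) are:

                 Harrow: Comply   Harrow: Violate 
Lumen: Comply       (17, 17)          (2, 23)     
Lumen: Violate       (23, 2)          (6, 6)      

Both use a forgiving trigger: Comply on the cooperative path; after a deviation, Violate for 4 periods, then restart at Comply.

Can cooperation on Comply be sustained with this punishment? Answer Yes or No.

A one-shot deviation gives 23 now, then 6 for 4 periods, then back to 17.
Gain from deviating: (23−17) today; loss: (17−6) in each of the next 4 periods.
No-deviation condition: (17−6)(δ+…+δ^4) ≥ 23−17, i.e. δ+…+δ^4 ≥ 6/11.
At δ = 1/3: δ+…+δ^4 = 0.4938 < 0.5455.
So cooperation is not sustainable.

No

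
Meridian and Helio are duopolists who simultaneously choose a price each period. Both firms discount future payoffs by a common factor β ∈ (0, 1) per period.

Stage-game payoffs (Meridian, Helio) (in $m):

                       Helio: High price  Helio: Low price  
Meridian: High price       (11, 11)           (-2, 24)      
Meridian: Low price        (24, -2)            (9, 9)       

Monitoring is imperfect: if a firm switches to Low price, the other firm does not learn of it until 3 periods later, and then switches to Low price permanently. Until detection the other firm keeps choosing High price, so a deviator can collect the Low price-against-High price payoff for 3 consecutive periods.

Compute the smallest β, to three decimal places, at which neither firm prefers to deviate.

0.953

A deviator earns 24 for 3 periods, then 9 forever; cooperating earns 11 forever. Multiplying the IC by (1−β):
11 ≥ 24(1−β^3) + 9β^3, so 15·β^3 ≥ 13 and β^3 ≥ 13/15.
β ≥ (13/15)^(1/3) ≈ 0.953.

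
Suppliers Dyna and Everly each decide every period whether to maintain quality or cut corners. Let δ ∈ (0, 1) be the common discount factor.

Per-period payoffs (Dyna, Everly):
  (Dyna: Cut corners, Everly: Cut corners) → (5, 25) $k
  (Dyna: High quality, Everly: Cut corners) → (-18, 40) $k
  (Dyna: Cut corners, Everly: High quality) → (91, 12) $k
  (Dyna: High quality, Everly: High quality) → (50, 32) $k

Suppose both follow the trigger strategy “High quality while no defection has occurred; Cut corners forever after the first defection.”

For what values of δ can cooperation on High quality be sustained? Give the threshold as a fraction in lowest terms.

8/15

Dyna's threshold: (91−50)/(91−5) = 41/86.
Everly's threshold: (40−32)/(40−25) = 8/15.
41/86 < 8/15, so Everly binds and δ* = 8/15.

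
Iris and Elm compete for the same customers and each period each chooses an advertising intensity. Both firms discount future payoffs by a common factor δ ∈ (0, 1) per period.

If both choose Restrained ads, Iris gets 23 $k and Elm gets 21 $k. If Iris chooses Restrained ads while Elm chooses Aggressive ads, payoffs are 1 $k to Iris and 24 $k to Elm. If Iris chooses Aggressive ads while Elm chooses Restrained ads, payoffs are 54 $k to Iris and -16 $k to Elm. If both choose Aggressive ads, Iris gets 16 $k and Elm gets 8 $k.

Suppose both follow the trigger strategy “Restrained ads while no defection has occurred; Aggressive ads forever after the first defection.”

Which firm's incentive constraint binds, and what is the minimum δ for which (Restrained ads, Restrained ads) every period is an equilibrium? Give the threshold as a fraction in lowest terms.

Iris's threshold: (54−23)/(54−16) = 31/38.
Elm's threshold: (24−21)/(24−8) = 3/16.
31/38 > 3/16, so Iris binds and δ* = 31/38.

Iris; δ ≥ 31/38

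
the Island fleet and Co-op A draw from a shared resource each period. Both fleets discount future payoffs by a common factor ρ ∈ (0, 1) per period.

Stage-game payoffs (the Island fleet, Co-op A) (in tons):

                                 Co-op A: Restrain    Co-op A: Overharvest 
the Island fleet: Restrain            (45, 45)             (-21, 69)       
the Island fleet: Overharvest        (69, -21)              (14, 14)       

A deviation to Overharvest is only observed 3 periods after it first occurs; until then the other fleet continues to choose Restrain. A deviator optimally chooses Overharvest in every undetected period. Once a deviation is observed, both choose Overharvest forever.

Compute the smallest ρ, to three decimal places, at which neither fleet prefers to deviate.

0.758

The best deviation is to choose Overharvest for all 3 undetected periods, earning 69 each, then 14 forever once detected.
Deviation value: 69(1−ρ^3)/(1−ρ) + 14ρ^3/(1−ρ); cooperation value: 45/(1−ρ).
IC: 45 ≥ 69(1−ρ^3) + 14ρ^3 = 69 − 55ρ^3.
So ρ^3 ≥ 24/55, giving ρ ≥ (24/55)^(1/3) ≈ 0.758.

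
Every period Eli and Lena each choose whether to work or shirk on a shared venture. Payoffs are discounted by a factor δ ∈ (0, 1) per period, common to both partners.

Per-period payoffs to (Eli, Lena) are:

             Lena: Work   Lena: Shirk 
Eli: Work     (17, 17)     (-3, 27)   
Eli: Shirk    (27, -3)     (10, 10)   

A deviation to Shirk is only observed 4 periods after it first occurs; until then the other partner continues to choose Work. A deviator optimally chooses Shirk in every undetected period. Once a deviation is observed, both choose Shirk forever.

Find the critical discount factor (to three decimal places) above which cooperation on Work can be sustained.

Deviating for the 4 undetected periods gains 27−17 = 10 per period over cooperation, then loses 17−10 = 7 per period forever once punishment starts.
Gain: 10(1 + δ + … + δ^3); loss: 7·δ^4/(1−δ).
No profitable deviation ⇔ 10(1−δ^4) ≤ 7·δ^4, i.e. δ^4 ≥ 10/(10+7) = 10/17.
Hence δ ≥ (10/17)^(1/4) ≈ 0.876.

0.876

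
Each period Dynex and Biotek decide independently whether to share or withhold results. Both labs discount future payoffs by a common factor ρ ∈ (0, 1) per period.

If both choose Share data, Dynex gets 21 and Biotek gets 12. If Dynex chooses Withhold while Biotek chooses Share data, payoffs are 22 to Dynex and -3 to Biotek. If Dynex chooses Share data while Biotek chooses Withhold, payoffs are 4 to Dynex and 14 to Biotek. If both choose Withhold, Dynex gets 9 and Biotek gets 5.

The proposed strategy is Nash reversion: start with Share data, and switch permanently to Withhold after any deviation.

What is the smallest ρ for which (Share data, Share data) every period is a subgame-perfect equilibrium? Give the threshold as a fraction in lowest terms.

2/9

Dynex: cooperation gives 21 each period; deviation gives 22 once then 9 forever.
  21/(1−ρ) ≥ 22 + 9ρ/(1−ρ) ⇒ ρ ≥ 1/13.
Biotek: cooperation gives 12 each period; deviation gives 14 once then 5 forever.
  ρ ≥ 2/9.
Both must hold, so the binding constraint is Biotek's: ρ ≥ 2/9.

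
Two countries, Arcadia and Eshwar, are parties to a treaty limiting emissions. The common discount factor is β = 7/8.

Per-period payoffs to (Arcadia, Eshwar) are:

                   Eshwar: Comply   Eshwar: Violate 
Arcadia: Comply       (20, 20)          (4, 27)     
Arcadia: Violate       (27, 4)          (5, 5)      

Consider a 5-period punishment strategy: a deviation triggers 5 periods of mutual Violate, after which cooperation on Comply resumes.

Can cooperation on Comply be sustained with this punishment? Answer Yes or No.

Yes

Comparing payoff streams over the 6 periods until play realigns: cooperate → 20(1+β+…+β^5); deviate → 27 + 5(β+…+β^5).
Cooperation is sustained iff (20−5)(β+…+β^5) ≥ 27−20.
β+…+β^5 = 7/8·(1−(7/8)^5)/(1−7/8) = 3.4096, and (27−20)/(20−5) = 0.4667.
3.4096 ≥ 0.4667, so cooperation is sustainable.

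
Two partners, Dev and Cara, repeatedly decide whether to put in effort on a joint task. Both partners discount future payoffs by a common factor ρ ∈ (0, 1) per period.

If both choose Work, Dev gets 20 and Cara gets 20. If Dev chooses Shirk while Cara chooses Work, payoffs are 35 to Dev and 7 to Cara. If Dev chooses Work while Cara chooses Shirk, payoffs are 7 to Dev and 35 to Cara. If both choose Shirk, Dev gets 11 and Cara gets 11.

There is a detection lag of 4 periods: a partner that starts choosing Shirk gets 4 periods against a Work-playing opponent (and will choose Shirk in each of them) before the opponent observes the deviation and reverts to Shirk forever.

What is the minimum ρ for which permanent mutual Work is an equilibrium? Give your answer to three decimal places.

0.889

The best deviation is to choose Shirk for all 4 undetected periods, earning 35 each, then 11 forever once detected.
Deviation value: 35(1−ρ^4)/(1−ρ) + 11ρ^4/(1−ρ); cooperation value: 20/(1−ρ).
IC: 20 ≥ 35(1−ρ^4) + 11ρ^4 = 35 − 24ρ^4.
So ρ^4 ≥ 15/24 = 5/8, giving ρ ≥ (5/8)^(1/4) ≈ 0.889.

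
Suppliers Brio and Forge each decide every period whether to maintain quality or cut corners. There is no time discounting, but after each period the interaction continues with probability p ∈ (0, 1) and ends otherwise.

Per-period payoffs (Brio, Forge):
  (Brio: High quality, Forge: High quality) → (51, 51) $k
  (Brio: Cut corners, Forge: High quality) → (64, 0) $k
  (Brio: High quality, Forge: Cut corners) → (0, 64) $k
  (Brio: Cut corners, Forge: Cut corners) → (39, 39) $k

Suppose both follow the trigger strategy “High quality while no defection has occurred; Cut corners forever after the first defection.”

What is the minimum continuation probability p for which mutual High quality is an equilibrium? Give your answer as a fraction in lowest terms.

With no time discounting, the continuation probability p plays the role of the discount factor.
Grim-trigger IC: 51/(1−p) ≥ 64 + 39p/(1−p) ⇒ p ≥ (64−51)/(64−39) = 13/25.

13/25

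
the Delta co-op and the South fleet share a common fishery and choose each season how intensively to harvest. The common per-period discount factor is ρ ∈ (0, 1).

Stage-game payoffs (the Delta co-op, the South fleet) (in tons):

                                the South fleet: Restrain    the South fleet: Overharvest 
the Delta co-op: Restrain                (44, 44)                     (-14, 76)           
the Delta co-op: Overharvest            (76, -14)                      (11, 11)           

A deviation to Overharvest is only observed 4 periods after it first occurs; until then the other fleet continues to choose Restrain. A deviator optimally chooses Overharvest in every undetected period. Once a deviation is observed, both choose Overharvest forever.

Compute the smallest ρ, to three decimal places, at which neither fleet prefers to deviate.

The best deviation is to choose Overharvest for all 4 undetected periods, earning 76 each, then 11 forever once detected.
Deviation value: 76(1−ρ^4)/(1−ρ) + 11ρ^4/(1−ρ); cooperation value: 44/(1−ρ).
IC: 44 ≥ 76(1−ρ^4) + 11ρ^4 = 76 − 65ρ^4.
So ρ^4 ≥ 32/65, giving ρ ≥ (32/65)^(1/4) ≈ 0.838.

0.838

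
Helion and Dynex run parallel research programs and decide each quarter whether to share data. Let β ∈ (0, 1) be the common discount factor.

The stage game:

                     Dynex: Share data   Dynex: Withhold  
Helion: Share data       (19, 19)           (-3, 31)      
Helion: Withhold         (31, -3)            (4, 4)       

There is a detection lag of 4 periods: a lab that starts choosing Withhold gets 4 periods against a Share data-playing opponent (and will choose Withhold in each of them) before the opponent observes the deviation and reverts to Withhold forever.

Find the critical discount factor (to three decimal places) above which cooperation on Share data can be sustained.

0.816

A deviator earns 31 for 4 periods, then 4 forever; cooperating earns 19 forever. Multiplying the IC by (1−β):
19 ≥ 31(1−β^4) + 4β^4, so 27·β^4 ≥ 12 and β^4 ≥ 4/9.
β ≥ (4/9)^(1/4) ≈ 0.816.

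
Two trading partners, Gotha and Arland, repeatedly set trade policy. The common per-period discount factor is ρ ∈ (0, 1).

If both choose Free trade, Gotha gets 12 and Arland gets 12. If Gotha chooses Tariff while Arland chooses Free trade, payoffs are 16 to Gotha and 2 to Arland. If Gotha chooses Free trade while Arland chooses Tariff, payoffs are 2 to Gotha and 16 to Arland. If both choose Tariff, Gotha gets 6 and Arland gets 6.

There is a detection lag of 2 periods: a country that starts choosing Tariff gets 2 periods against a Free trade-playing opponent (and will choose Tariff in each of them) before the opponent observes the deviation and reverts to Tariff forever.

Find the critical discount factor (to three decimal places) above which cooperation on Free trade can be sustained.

Deviating for the 2 undetected periods gains 16−12 = 4 per period over cooperation, then loses 12−6 = 6 per period forever once punishment starts.
Gain: 4(1 + ρ + … + ρ^1); loss: 6·ρ^2/(1−ρ).
No profitable deviation ⇔ 4(1−ρ^2) ≤ 6·ρ^2, i.e. ρ^2 ≥ 4/(4+6) = 2/5.
Hence ρ ≥ (2/5)^(1/2) ≈ 0.632.

0.632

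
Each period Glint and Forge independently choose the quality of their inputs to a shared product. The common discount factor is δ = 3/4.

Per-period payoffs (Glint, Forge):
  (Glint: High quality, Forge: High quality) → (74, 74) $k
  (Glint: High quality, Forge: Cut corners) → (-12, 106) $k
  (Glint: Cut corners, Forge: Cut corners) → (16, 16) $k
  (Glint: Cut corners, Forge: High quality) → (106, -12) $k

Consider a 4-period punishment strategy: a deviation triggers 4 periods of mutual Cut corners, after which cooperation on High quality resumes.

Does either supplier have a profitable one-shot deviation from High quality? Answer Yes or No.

Comparing payoff streams over the 5 periods until play realigns: cooperate → 74(1+δ+…+δ^4); deviate → 106 + 16(δ+…+δ^4).
Cooperation is sustained iff (74−16)(δ+…+δ^4) ≥ 106−74.
δ+…+δ^4 = 3/4·(1−(3/4)^4)/(1−3/4) = 2.0508, and (106−74)/(74−16) = 0.5517.
2.0508 ≥ 0.5517, so cooperation is sustainable.

No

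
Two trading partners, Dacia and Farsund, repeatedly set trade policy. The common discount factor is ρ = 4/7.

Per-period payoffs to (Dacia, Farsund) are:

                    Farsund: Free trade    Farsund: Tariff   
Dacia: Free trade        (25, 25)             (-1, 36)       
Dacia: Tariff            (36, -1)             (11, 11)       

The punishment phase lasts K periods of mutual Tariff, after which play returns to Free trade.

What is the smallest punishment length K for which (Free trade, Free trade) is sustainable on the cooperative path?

No profitable deviation requires (25−11)(ρ+…+ρ^K) ≥ 36−25, i.e. ρ+…+ρ^K ≥ 11/14 ≈ 0.7857.
With ρ = 4/7, the partial sums are K=1: 0.5714, K=2: 0.8980.
K = 2 is the first length at which the sum reaches 0.7857.

2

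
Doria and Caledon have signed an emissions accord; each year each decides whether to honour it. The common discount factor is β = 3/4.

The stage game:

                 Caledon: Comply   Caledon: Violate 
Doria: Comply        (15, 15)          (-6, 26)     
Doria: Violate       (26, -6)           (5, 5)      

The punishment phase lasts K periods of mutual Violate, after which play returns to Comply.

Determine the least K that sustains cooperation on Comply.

Need Σ_{k=1}^{K} β^k ≥ (26−15)/(15−5) = 1.1000 at β = 3/4.
At K = 1 the sum is 0.7500 < 1.1000; at K = 2 it is 1.3125 ≥ 1.1000.
So the minimum punishment length is K = 2.

2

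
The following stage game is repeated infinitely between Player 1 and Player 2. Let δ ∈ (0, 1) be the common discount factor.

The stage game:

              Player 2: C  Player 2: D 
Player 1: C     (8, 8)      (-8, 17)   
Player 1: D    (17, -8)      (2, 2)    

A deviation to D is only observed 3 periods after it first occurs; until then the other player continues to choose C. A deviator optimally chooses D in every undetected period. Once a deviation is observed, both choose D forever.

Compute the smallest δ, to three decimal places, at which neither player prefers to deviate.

A deviator earns 17 for 3 periods, then 2 forever; cooperating earns 8 forever. Multiplying the IC by (1−δ):
8 ≥ 17(1−δ^3) + 2δ^3, so 15·δ^3 ≥ 9 and δ^3 ≥ 3/5.
δ ≥ (3/5)^(1/3) ≈ 0.843.

0.843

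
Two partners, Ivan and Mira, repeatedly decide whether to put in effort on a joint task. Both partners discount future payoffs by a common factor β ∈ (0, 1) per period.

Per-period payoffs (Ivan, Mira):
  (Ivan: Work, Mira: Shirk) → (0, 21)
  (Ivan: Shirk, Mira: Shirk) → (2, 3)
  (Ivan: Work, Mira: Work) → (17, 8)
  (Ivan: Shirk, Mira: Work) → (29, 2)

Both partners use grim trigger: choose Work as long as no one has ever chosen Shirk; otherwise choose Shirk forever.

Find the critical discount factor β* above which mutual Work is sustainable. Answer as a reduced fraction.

13/18

For Ivan: deviation gain 29−17 = 12, per-period punishment loss 17−2 = 15. IC gives β ≥ 12/27 = 4/9.
For Mira: gain 13, loss 5 per period, so β ≥ 13/18.
The tighter constraint is Mira's, so cooperation needs β ≥ 13/18.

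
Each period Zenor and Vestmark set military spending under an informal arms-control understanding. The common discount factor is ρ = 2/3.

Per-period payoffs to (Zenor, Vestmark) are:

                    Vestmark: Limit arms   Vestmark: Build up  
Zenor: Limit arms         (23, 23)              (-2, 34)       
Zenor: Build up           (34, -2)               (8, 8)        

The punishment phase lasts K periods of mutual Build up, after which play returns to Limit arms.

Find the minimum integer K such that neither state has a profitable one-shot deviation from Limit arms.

2

No profitable deviation requires (23−8)(ρ+…+ρ^K) ≥ 34−23, i.e. ρ+…+ρ^K ≥ 11/15 ≈ 0.7333.
With ρ = 2/3, the partial sums are K=1: 0.6667, K=2: 1.1111.
K = 2 is the first length at which the sum reaches 0.7333.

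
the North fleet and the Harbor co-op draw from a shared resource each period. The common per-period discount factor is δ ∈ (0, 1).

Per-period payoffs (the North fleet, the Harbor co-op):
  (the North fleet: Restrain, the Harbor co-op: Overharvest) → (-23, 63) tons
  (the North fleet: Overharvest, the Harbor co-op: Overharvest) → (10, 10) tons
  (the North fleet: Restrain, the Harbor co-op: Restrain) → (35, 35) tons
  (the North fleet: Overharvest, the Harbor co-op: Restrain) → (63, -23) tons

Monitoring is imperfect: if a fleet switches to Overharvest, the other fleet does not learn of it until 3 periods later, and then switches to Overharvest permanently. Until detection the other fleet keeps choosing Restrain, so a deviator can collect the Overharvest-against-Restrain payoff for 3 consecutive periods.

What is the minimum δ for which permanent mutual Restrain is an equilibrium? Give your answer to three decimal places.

Deviating for the 3 undetected periods gains 63−35 = 28 per period over cooperation, then loses 35−10 = 25 per period forever once punishment starts.
Gain: 28(1 + δ + … + δ^2); loss: 25·δ^3/(1−δ).
No profitable deviation ⇔ 28(1−δ^3) ≤ 25·δ^3, i.e. δ^3 ≥ 28/(28+25) = 28/53.
Hence δ ≥ (28/53)^(1/3) ≈ 0.808.

0.808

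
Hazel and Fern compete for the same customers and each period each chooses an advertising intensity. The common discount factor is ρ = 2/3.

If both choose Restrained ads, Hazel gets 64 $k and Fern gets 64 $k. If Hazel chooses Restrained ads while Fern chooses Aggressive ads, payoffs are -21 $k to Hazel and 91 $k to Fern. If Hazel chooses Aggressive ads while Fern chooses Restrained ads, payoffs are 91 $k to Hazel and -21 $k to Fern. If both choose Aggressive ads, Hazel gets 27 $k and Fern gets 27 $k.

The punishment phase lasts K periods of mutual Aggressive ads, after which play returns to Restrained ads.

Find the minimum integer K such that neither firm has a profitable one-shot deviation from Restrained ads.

2

Need Σ_{k=1}^{K} ρ^k ≥ (91−64)/(64−27) = 0.7297 at ρ = 2/3.
At K = 1 the sum is 0.6667 < 0.7297; at K = 2 it is 1.1111 ≥ 0.7297.
So the minimum punishment length is K = 2.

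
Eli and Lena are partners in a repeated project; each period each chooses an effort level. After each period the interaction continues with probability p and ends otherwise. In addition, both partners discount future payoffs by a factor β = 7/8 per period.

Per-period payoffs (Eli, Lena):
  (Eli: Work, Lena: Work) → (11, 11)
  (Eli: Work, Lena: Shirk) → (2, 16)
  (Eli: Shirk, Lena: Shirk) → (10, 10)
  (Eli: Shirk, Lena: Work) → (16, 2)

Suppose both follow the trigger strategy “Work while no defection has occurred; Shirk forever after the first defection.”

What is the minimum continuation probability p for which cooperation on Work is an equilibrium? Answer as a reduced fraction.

20/21

With continuation probability p and discount β, the effective per-period discount factor is βp.
Grim-trigger IC: βp ≥ (16−11)/(16−10) = 5/6.
So p ≥ (5/6)/(7/8) = 20/21.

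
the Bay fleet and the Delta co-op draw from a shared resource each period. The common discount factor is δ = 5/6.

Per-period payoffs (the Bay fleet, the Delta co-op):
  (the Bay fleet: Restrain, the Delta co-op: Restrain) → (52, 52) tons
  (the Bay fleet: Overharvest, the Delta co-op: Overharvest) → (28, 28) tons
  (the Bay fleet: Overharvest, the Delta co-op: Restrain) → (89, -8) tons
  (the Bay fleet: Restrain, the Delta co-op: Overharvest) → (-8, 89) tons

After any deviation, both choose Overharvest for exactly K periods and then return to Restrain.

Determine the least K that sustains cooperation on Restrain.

3

No profitable deviation requires (52−28)(δ+…+δ^K) ≥ 89−52, i.e. δ+…+δ^K ≥ 37/24 ≈ 1.5417.
With δ = 5/6, the partial sums are K=1: 0.8333, K=2: 1.5278, K=3: 2.1065.
K = 3 is the first length at which the sum reaches 1.5417.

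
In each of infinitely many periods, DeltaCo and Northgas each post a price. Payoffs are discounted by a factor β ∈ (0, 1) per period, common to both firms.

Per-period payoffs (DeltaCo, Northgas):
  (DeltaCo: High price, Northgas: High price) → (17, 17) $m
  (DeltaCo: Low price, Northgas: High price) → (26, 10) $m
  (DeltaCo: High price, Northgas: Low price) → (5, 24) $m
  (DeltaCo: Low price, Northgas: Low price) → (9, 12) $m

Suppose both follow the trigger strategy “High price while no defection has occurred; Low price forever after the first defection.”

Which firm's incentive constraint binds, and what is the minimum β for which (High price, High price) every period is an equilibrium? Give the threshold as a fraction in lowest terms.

Northgas; β ≥ 7/12

For DeltaCo: deviation gain 26−17 = 9, per-period punishment loss 17−9 = 8. IC gives β ≥ 9/17.
For Northgas: gain 7, loss 5 per period, so β ≥ 7/12.
The tighter constraint is Northgas's, so cooperation needs β ≥ 7/12.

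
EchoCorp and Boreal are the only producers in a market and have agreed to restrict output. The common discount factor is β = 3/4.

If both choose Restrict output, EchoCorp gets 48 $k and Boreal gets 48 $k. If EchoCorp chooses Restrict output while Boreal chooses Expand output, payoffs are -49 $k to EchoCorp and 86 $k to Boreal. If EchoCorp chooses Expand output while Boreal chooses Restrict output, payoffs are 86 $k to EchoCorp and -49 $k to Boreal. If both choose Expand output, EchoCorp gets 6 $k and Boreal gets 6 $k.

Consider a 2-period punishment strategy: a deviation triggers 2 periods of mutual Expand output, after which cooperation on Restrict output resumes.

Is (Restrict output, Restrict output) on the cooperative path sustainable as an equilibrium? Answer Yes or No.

IC: β+…+β^2 ≥ (86−48)/(48−6) = 19/21.
At β = 3/4: partial sum = 1.3125 ≥ 0.9048. Cooperation sustainable.

Yes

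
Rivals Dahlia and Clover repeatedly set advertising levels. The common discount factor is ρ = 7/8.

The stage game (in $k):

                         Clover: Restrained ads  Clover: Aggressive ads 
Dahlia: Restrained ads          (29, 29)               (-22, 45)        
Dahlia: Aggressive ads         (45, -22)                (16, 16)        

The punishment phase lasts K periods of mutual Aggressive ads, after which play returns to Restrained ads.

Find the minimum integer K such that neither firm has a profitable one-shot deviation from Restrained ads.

Need Σ_{k=1}^{K} ρ^k ≥ (45−29)/(29−16) = 1.2308 at ρ = 7/8.
At K = 1 the sum is 0.8750 < 1.2308; at K = 2 it is 1.6406 ≥ 1.2308.
So the minimum punishment length is K = 2.

2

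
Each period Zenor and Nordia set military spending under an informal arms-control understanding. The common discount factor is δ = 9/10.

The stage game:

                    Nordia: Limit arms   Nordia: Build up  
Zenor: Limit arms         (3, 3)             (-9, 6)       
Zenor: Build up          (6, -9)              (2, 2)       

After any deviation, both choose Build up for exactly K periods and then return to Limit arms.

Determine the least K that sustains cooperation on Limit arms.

4

No profitable deviation requires (3−2)(δ+…+δ^K) ≥ 6−3, i.e. δ+…+δ^K ≥ 3 ≈ 3.0000.
With δ = 9/10, the partial sums are K=1: 0.9000, K=2: 1.7100, K=3: 2.4390, K=4: 3.0951.
K = 4 is the first length at which the sum reaches 3.0000.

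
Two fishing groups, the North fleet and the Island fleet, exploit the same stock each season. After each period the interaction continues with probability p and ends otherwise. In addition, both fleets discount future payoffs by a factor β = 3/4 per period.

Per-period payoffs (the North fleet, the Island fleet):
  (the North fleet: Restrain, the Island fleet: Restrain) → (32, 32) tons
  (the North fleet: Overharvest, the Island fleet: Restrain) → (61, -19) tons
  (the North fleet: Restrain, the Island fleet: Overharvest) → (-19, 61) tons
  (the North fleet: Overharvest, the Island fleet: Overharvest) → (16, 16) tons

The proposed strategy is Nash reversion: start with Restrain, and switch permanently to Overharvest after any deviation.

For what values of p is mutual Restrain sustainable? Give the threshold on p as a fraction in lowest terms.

116/135

Expected continuation weight on next period's payoff is β·p = 3/4·p, which plays the role of the discount factor.
Cooperation requires 3/4·p ≥ (61−32)/(61−16) = 29/45, hence p ≥ 116/135.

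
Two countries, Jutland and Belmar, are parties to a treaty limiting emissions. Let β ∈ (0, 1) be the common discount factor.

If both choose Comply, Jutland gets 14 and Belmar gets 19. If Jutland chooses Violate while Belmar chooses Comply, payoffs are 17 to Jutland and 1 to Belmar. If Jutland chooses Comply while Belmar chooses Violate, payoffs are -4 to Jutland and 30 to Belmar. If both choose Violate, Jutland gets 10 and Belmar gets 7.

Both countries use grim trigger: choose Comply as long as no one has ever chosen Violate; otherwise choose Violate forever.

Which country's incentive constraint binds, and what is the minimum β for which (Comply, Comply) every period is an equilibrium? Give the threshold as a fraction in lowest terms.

Belmar; β ≥ 11/23

For Jutland: deviation gain 17−14 = 3, per-period punishment loss 14−10 = 4. IC gives β ≥ 3/7.
For Belmar: gain 11, loss 12 per period, so β ≥ 11/23.
The tighter constraint is Belmar's, so cooperation needs β ≥ 11/23.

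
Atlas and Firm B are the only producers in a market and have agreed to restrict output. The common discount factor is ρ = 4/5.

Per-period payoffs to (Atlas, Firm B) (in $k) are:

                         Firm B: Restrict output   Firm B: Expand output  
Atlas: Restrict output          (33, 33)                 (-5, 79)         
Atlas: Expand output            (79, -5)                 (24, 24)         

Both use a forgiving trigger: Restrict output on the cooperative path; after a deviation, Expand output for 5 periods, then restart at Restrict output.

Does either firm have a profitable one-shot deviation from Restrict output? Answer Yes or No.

Comparing payoff streams over the 6 periods until play realigns: cooperate → 33(1+ρ+…+ρ^5); deviate → 79 + 24(ρ+…+ρ^5).
Cooperation is sustained iff (33−24)(ρ+…+ρ^5) ≥ 79−33.
ρ+…+ρ^5 = 4/5·(1−(4/5)^5)/(1−4/5) = 2.6893, and (79−33)/(33−24) = 5.1111.
2.6893 < 5.1111, so cooperation is not sustainable.

Yes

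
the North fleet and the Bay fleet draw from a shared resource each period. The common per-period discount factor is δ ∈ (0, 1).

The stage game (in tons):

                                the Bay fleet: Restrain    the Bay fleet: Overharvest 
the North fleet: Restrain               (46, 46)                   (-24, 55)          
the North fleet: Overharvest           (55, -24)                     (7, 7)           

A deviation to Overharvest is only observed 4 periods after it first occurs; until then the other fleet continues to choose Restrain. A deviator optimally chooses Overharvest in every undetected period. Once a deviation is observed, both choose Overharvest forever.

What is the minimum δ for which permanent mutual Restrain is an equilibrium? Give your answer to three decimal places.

0.658

Deviating for the 4 undetected periods gains 55−46 = 9 per period over cooperation, then loses 46−7 = 39 per period forever once punishment starts.
Gain: 9(1 + δ + … + δ^3); loss: 39·δ^4/(1−δ).
No profitable deviation ⇔ 9(1−δ^4) ≤ 39·δ^4, i.e. δ^4 ≥ 9/(9+39) = 3/16.
Hence δ ≥ (3/16)^(1/4) ≈ 0.658.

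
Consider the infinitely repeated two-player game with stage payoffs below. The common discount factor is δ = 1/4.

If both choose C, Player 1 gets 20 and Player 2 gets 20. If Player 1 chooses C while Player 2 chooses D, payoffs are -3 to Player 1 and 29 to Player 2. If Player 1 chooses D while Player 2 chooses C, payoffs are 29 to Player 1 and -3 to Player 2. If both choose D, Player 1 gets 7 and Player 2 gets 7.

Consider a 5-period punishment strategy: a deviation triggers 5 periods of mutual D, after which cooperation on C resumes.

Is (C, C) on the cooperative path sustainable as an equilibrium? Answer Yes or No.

No

A one-shot deviation gives 29 now, then 7 for 5 periods, then back to 20.
Gain from deviating: (29−20) today; loss: (20−7) in each of the next 5 periods.
No-deviation condition: (20−7)(δ+…+δ^5) ≥ 29−20, i.e. δ+…+δ^5 ≥ 9/13.
At δ = 1/4: δ+…+δ^5 = 0.3330 < 0.6923.
So cooperation is not sustainable.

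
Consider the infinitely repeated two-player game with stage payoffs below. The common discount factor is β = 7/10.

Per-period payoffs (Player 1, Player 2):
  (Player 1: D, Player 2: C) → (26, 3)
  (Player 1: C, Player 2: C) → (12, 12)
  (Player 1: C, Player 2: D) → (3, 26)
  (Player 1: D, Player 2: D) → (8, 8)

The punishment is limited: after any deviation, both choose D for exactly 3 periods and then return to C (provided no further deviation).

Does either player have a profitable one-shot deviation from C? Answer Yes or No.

Yes

IC: β+…+β^3 ≥ (26−12)/(12−8) = 7/2.
At β = 7/10: partial sum = 1.5330 < 3.5000. Cooperation not sustainable.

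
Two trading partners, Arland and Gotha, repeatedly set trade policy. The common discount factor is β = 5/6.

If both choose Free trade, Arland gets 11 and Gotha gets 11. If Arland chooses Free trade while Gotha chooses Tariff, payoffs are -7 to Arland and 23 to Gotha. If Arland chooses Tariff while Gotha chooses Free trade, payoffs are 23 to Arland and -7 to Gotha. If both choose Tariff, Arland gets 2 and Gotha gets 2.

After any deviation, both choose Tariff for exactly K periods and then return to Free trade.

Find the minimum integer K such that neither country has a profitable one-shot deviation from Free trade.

2

No profitable deviation requires (11−2)(β+…+β^K) ≥ 23−11, i.e. β+…+β^K ≥ 4/3 ≈ 1.3333.
With β = 5/6, the partial sums are K=1: 0.8333, K=2: 1.5278.
K = 2 is the first length at which the sum reaches 1.3333.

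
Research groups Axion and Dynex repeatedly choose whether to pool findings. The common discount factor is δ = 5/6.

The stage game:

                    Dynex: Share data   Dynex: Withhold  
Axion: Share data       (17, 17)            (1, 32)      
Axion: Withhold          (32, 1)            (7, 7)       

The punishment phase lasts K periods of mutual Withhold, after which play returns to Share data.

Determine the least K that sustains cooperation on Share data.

2

IC: δ(1−δ^K)/(1−δ) ≥ (32−17)/(17−7) = 3/2.
With δ = 5/6: need 1 − δ^K ≥ 3/2·(1−5/6)/(5/6), i.e. δ^K ≤ 0.7000.
Since (5/6)^1 = 0.8333 and (5/6)^2 = 0.6944, the smallest such K is 2.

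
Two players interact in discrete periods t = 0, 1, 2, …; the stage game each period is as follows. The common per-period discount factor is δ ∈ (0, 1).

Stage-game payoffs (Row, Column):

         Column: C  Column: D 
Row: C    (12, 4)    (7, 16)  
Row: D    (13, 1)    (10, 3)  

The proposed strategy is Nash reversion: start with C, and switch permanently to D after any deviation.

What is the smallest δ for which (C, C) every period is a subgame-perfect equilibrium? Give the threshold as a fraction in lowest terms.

Row's threshold: (13−12)/(13−10) = 1/3.
Column's threshold: (16−4)/(16−3) = 12/13.
1/3 < 12/13, so Column binds and δ* = 12/13.

12/13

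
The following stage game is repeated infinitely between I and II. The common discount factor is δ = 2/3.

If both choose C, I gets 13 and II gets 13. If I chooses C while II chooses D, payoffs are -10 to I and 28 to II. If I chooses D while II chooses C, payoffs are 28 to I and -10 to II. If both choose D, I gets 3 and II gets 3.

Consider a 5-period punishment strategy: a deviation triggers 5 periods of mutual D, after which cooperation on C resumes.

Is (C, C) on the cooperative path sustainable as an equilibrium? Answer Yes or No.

Yes

A one-shot deviation gives 28 now, then 3 for 5 periods, then back to 13.
Gain from deviating: (28−13) today; loss: (13−3) in each of the next 5 periods.
No-deviation condition: (13−3)(δ+…+δ^5) ≥ 28−13, i.e. δ+…+δ^5 ≥ 3/2.
At δ = 2/3: δ+…+δ^5 = 1.7366 ≥ 1.5000.
So cooperation is sustainable.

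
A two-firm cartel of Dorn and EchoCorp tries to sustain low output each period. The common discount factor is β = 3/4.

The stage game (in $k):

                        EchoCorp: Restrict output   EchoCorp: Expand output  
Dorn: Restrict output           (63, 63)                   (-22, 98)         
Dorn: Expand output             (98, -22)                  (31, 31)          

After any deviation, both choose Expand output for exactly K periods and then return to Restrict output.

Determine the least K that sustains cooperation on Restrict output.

2

No profitable deviation requires (63−31)(β+…+β^K) ≥ 98−63, i.e. β+…+β^K ≥ 35/32 ≈ 1.0938.
With β = 3/4, the partial sums are K=1: 0.7500, K=2: 1.3125.
K = 2 is the first length at which the sum reaches 1.0938.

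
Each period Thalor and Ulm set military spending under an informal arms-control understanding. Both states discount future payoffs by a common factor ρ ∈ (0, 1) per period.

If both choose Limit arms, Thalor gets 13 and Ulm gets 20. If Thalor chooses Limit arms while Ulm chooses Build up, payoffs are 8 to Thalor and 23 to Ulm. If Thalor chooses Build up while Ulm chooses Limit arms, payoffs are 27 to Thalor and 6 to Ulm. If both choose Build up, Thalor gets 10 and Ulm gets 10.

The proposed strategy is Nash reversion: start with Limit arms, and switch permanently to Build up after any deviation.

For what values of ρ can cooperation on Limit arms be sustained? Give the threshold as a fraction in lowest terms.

Thalor's threshold: (27−13)/(27−10) = 14/17.
Ulm's threshold: (23−20)/(23−10) = 3/13.
14/17 > 3/13, so Thalor binds and ρ* = 14/17.

14/17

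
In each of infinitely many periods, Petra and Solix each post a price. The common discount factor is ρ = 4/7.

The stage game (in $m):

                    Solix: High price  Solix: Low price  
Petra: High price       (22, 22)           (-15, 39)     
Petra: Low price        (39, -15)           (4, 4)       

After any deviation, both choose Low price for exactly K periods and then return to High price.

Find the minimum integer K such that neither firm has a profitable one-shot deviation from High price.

3

No profitable deviation requires (22−4)(ρ+…+ρ^K) ≥ 39−22, i.e. ρ+…+ρ^K ≥ 17/18 ≈ 0.9444.
With ρ = 4/7, the partial sums are K=1: 0.5714, K=2: 0.8980, K=3: 1.0845.
K = 3 is the first length at which the sum reaches 0.9444.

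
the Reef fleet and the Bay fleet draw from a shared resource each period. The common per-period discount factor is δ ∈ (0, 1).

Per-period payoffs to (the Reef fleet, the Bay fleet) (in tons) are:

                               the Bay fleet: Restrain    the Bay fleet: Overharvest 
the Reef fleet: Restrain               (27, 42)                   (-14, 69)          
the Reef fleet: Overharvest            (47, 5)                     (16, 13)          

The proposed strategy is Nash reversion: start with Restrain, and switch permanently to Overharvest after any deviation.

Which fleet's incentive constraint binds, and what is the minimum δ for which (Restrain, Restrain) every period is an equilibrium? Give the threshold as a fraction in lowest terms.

the Reef fleet: cooperation gives 27 each period; deviation gives 47 once then 16 forever.
  27/(1−δ) ≥ 47 + 16δ/(1−δ) ⇒ δ ≥ 20/31.
the Bay fleet: cooperation gives 42 each period; deviation gives 69 once then 13 forever.
  δ ≥ 27/56.
Both must hold, so the binding constraint is the Reef fleet's: δ ≥ 20/31.

the Reef fleet; δ ≥ 20/31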